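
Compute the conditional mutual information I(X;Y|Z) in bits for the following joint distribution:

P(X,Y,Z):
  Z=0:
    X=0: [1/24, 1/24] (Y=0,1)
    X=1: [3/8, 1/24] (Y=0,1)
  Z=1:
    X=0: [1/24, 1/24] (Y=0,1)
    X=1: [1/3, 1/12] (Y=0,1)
0.0678 bits

Conditional mutual information: I(X;Y|Z) = H(X|Z) + H(Y|Z) - H(X,Y|Z)

H(Z) = 1.0000
H(X,Z) = 1.6500 → H(X|Z) = 0.6500
H(Y,Z) = 1.7307 → H(Y|Z) = 0.7307
H(X,Y,Z) = 2.3129 → H(X,Y|Z) = 1.3129

I(X;Y|Z) = 0.6500 + 0.7307 - 1.3129 = 0.0678 bits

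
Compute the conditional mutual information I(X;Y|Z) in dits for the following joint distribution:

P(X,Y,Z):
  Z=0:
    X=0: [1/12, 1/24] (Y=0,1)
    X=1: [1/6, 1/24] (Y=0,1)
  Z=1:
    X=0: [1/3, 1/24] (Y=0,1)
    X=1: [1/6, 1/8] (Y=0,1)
0.0211 dits

Conditional mutual information: I(X;Y|Z) = H(X|Z) + H(Y|Z) - H(X,Y|Z)

H(Z) = 0.2764
H(X,Z) = 0.5706 → H(X|Z) = 0.2942
H(Y,Z) = 0.5207 → H(Y|Z) = 0.2442
H(X,Y,Z) = 0.7938 → H(X,Y|Z) = 0.5173

I(X;Y|Z) = 0.2942 + 0.2442 - 0.5173 = 0.0211 dits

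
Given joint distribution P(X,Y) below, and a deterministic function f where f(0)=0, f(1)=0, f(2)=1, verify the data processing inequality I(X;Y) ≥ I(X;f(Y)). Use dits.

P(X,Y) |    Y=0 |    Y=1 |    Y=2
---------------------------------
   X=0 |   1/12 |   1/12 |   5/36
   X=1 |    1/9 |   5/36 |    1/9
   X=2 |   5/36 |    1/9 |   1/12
I(X;Y) = 0.0081, I(X;f(Y)) = 0.0068, inequality holds: 0.0081 ≥ 0.0068

Data Processing Inequality: For any Markov chain X → Y → Z, we have I(X;Y) ≥ I(X;Z).

Here Z = f(Y) is a deterministic function of Y, forming X → Y → Z.

Original I(X;Y) = 0.0081 dits

After applying f:
P(X,Z) where Z=f(Y):
- P(X,Z=0) = P(X,Y=0) + P(X,Y=1)
- P(X,Z=1) = P(X,Y=2)

I(X;Z) = I(X;f(Y)) = 0.0068 dits

Verification: 0.0081 ≥ 0.0068 ✓

Information cannot be created by processing; the function f can only lose information about X.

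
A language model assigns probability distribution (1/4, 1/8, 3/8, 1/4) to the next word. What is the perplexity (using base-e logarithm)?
3.7467

Perplexity is e^H (or exp(H) for natural log).

First, H = -Σ p log p = 1.3209 nats
Perplexity = e^1.3209 = 3.7467

Interpretation: The model's uncertainty is equivalent to choosing uniformly among 3.7 options.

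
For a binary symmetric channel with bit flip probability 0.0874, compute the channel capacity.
0.5723 bits

For a binary symmetric channel (BSC) with error probability p:
Capacity C = 1 - H(p) bits per symbol

where H(p) = -p log₂(p) - (1-p) log₂(1-p) is the binary entropy function.

H(0.0874) = 0.4277 bits
C = 1 - 0.4277 = 0.5723 bits per symbol

This means we can reliably transmit up to 0.5723 bits of information per channel use.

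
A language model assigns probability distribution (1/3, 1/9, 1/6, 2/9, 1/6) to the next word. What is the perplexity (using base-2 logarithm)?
4.6731

Perplexity is 2^H (or exp(H) for natural log).

First, H = -Σ p log p = 2.2244 bits
Perplexity = 2^2.2244 = 4.6731

Interpretation: The model's uncertainty is equivalent to choosing uniformly among 4.7 options.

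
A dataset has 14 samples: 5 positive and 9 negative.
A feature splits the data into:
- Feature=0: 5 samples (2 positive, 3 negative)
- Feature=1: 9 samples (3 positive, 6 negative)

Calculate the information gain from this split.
0.0032 bits

Information Gain = H(Y) - H(Y|Feature)

Before split:
P(positive) = 5/14 = 0.3571
H(Y) = 0.9403 bits

After split:
Feature=0: H = 0.9710 bits (weight = 5/14)
Feature=1: H = 0.9183 bits (weight = 9/14)
H(Y|Feature) = (5/14)×0.9710 + (9/14)×0.9183 = 0.9371 bits

Information Gain = 0.9403 - 0.9371 = 0.0032 bits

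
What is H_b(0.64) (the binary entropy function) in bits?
0.9427 bits

The binary entropy function is:
H(p) = -p log(p) - (1-p) log(1-p)

H(0.64) = -0.64 × log_2(0.64) - 0.36 × log_2(0.36)
H(0.64) = 0.9427 bits

Note: Binary entropy is maximized at p=0.5 (H=1 bit) and minimized at p=0 or p=1 (H=0).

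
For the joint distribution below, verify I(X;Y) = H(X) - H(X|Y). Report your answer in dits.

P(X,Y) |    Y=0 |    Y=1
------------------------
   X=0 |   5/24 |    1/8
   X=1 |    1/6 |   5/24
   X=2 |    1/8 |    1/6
I(X;Y) = 0.0069 dits

Mutual information has multiple equivalent forms:
- I(X;Y) = H(X) - H(X|Y)
- I(X;Y) = H(Y) - H(Y|X)
- I(X;Y) = H(X) + H(Y) - H(X,Y)

Computing all quantities:
H(X) = 0.4749, H(Y) = 0.3010, H(X,Y) = 0.7690
H(X|Y) = 0.4680, H(Y|X) = 0.2942

Verification:
H(X) - H(X|Y) = 0.4749 - 0.4680 = 0.0069
H(Y) - H(Y|X) = 0.3010 - 0.2942 = 0.0069
H(X) + H(Y) - H(X,Y) = 0.4749 + 0.3010 - 0.7690 = 0.0069

All forms give I(X;Y) = 0.0069 dits. ✓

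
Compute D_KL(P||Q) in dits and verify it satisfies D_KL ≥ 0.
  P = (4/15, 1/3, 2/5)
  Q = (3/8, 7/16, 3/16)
0.0528 dits

KL divergence satisfies the Gibbs inequality: D_KL(P||Q) ≥ 0 for all distributions P, Q.

D_KL(P||Q) = Σ p(x) log(p(x)/q(x))
Term by term:
  x=0: 4/15 × log_10[(4/15)/(3/8)] = -0.0395
  x=1: 1/3 × log_10[(1/3)/(7/16)] = -0.0394
  x=2: 2/5 × log_10[(2/5)/(3/16)] = 0.1316
D_KL(P||Q) = 0.0528 dits

D_KL(P||Q) = 0.0528 ≥ 0 ✓

This non-negativity is a fundamental property: relative entropy cannot be negative because it measures how different Q is from P.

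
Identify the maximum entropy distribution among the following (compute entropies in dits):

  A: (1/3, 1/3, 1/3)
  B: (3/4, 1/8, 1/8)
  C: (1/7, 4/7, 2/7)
A

For a discrete distribution over n outcomes, entropy is maximized by the uniform distribution.

Computing entropies:
H(A) = 0.4771 dits
H(B) = 0.3195 dits
H(C) = 0.4151 dits

The uniform distribution (where all probabilities equal 1/3) achieves the maximum entropy of log_10(3) = 0.4771 dits.

Distribution A has the highest entropy.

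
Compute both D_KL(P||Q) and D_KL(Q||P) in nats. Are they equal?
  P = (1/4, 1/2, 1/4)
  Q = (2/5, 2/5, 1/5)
D_KL(P||Q) = 0.0499, D_KL(Q||P) = 0.0541

KL divergence is not symmetric: D_KL(P||Q) ≠ D_KL(Q||P) in general.

D_KL(P||Q) = 0.0499 nats
D_KL(Q||P) = 0.0541 nats

No, they are not equal!

This asymmetry is why KL divergence is not a true distance metric.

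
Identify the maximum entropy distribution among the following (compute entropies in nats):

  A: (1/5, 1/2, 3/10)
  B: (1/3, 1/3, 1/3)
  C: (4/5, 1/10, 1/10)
B

For a discrete distribution over n outcomes, entropy is maximized by the uniform distribution.

Computing entropies:
H(A) = 1.0297 nats
H(B) = 1.0986 nats
H(C) = 0.6390 nats

The uniform distribution (where all probabilities equal 1/3) achieves the maximum entropy of log_e(3) = 1.0986 nats.

Distribution B has the highest entropy.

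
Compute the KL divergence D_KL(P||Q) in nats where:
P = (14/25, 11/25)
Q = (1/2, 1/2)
0.0072 nats

KL divergence: D_KL(P||Q) = Σ p(x) log(p(x)/q(x))

Computing term by term:
  x=0: 14/25 × log_e[(14/25)/(1/2)] = 14/25 × 0.1133 = 0.0635
  x=1: 11/25 × log_e[(11/25)/(1/2)] = 11/25 × -0.1278 = -0.0562

D_KL(P||Q) = 0.0072 nats

Note: KL divergence is always non-negative and equals 0 iff P = Q.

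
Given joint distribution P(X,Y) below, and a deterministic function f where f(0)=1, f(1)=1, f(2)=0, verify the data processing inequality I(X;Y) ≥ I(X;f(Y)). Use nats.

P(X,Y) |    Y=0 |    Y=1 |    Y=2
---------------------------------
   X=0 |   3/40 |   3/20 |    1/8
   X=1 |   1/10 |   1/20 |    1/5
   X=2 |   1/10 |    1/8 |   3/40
I(X;Y) = 0.0577, I(X;f(Y)) = 0.0372, inequality holds: 0.0577 ≥ 0.0372

Data Processing Inequality: For any Markov chain X → Y → Z, we have I(X;Y) ≥ I(X;Z).

Here Z = f(Y) is a deterministic function of Y, forming X → Y → Z.

Original I(X;Y) = 0.0577 nats

After applying f:
P(X,Z) where Z=f(Y):
- P(X,Z=0) = P(X,Y=2)
- P(X,Z=1) = P(X,Y=0) + P(X,Y=1)

I(X;Z) = I(X;f(Y)) = 0.0372 nats

Verification: 0.0577 ≥ 0.0372 ✓

Information cannot be created by processing; the function f can only lose information about X.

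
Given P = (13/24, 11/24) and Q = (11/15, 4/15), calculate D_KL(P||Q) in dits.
0.0365 dits

KL divergence: D_KL(P||Q) = Σ p(x) log(p(x)/q(x))

Computing term by term:
  x=0: 13/24 × log_10[(13/24)/(11/15)] = 13/24 × -0.1316 = -0.0713
  x=1: 11/24 × log_10[(11/24)/(4/15)] = 11/24 × 0.2352 = 0.1078

D_KL(P||Q) = 0.0365 dits

Note: KL divergence is always non-negative and equals 0 iff P = Q.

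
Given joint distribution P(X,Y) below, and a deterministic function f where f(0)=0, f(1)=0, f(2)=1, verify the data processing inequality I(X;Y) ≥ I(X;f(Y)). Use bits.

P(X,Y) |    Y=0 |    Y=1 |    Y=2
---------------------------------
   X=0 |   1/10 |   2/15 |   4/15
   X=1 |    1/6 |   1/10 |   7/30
I(X;Y) = 0.0172, I(X;f(Y)) = 0.0032, inequality holds: 0.0172 ≥ 0.0032

Data Processing Inequality: For any Markov chain X → Y → Z, we have I(X;Y) ≥ I(X;Z).

Here Z = f(Y) is a deterministic function of Y, forming X → Y → Z.

Original I(X;Y) = 0.0172 bits

After applying f:
P(X,Z) where Z=f(Y):
- P(X,Z=0) = P(X,Y=0) + P(X,Y=1)
- P(X,Z=1) = P(X,Y=2)

I(X;Z) = I(X;f(Y)) = 0.0032 bits

Verification: 0.0172 ≥ 0.0032 ✓

Information cannot be created by processing; the function f can only lose information about X.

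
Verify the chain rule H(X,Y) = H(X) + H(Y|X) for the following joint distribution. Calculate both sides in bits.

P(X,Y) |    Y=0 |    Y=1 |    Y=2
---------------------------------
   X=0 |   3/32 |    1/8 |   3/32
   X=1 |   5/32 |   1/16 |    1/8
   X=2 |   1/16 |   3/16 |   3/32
H(X,Y) = 3.0817, H(X) = 1.5835, H(Y|X) = 1.4982 (all in bits)

Chain rule: H(X,Y) = H(X) + H(Y|X)

Left side — joint entropy directly:
H(X,Y) = -Σ p(x,y) log p(x,y) = 3.0817 bits

Right side — compute H(Y|X) from the conditional distributions:
P(X) = (5/16, 11/32, 11/32), so H(X) = 1.5835 bits
H(Y|X) = Σ_x P(X=x) · H(Y|X=x):
  P(Y|X=0) = (3/10, 2/5, 3/10), H(Y|X=0) = 1.5710, weight P(X=0) = 5/16
  P(Y|X=1) = (5/11, 2/11, 4/11), H(Y|X=1) = 1.4949, weight P(X=1) = 11/32
  P(Y|X=2) = (2/11, 6/11, 3/11), H(Y|X=2) = 1.4354, weight P(X=2) = 11/32
H(Y|X) = 1.4982 bits

H(X) + H(Y|X) = 1.5835 + 1.4982 = 3.0817 bits

Both sides equal 3.0817 bits. ✓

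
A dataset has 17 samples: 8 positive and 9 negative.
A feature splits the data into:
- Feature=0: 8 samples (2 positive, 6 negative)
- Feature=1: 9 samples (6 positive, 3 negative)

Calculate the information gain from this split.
0.1296 bits

Information Gain = H(Y) - H(Y|Feature)

Before split:
P(positive) = 8/17 = 0.4706
H(Y) = 0.9975 bits

After split:
Feature=0: H = 0.8113 bits (weight = 8/17)
Feature=1: H = 0.9183 bits (weight = 9/17)
H(Y|Feature) = (8/17)×0.8113 + (9/17)×0.9183 = 0.8679 bits

Information Gain = 0.9975 - 0.8679 = 0.1296 bits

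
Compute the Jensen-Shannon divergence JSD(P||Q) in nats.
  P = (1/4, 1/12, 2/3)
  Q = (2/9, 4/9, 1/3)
0.0965 nats

Jensen-Shannon divergence is:
JSD(P||Q) = 0.5 × D_KL(P||M) + 0.5 × D_KL(Q||M)
where M = 0.5 × (P + Q) is the mixture distribution.

M = 0.5 × (1/4, 1/12, 2/3) + 0.5 × (2/9, 4/9, 1/3) = (0.236111, 0.263889, 1/2)

D_KL(P||M) = 0.1100 nats
D_KL(Q||M) = 0.0831 nats

JSD(P||Q) = 0.5 × 0.1100 + 0.5 × 0.0831 = 0.0965 nats

Unlike KL divergence, JSD is symmetric and bounded: 0 ≤ JSD ≤ log(2).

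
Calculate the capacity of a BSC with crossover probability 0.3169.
0.0990 bits

For a binary symmetric channel (BSC) with error probability p:
Capacity C = 1 - H(p) bits per symbol

where H(p) = -p log₂(p) - (1-p) log₂(1-p) is the binary entropy function.

H(0.3169) = 0.9010 bits
C = 1 - 0.9010 = 0.0990 bits per symbol

This means we can reliably transmit up to 0.0990 bits of information per channel use.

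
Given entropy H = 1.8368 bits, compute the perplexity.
3.5722

Perplexity is 2^H (or exp(H) for natural log).

H = 1.8368 bits
Perplexity = 2^1.8368 = 3.5722

Interpretation: The model's uncertainty is equivalent to choosing uniformly among 3.6 options.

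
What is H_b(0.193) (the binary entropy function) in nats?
0.4905 nats

The binary entropy function is:
H(p) = -p log(p) - (1-p) log(1-p)

H(0.193) = -0.193 × log_e(0.193) - 0.807 × log_e(0.807)
H(0.193) = 0.4905 nats

Note: Binary entropy is maximized at p=0.5 (H=1 bit) and minimized at p=0 or p=1 (H=0).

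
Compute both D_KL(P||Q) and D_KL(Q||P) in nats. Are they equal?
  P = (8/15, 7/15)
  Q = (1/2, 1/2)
D_KL(P||Q) = 0.0022, D_KL(Q||P) = 0.0022

KL divergence is not symmetric: D_KL(P||Q) ≠ D_KL(Q||P) in general.

D_KL(P||Q) = 0.0022 nats
D_KL(Q||P) = 0.0022 nats

In this case they happen to be equal (to 4 decimal places).

This asymmetry is why KL divergence is not a true distance metric.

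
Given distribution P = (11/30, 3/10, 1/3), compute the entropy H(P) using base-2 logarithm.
1.5801 bits

Shannon entropy is H(X) = -Σ p(x) log p(x).

For P = (11/30, 3/10, 1/3):
H = -11/30 × log_2(11/30) -3/10 × log_2(3/10) -1/3 × log_2(1/3)
H = 1.5801 bits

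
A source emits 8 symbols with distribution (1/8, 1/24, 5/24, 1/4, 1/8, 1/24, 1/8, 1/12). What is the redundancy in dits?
0.0670 dits

Redundancy measures how far a source is from maximum entropy:
R = H_max - H(X)

Maximum entropy for 8 symbols: H_max = log_10(8) = 0.9031 dits
Actual entropy: H(X) = 0.8360 dits
Redundancy: R = 0.9031 - 0.8360 = 0.0670 dits

This redundancy represents potential for compression: the source could be compressed by 0.0670 dits per symbol.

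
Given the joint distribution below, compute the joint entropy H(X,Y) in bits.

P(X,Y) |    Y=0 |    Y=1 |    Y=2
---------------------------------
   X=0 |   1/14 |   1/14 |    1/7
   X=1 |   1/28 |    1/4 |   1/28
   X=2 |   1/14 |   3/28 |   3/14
2.8818 bits

Joint entropy is H(X,Y) = -Σ_{x,y} p(x,y) log p(x,y).

Summing over all non-zero entries:
H(X,Y) = -[1/14·log_2(1/14) + 1/14·log_2(1/14) + 1/7·log_2(1/7) + 1/28·log_2(1/28) + 1/4·log_2(1/4) + 1/28·log_2(1/28) + 1/14·log_2(1/14) + 3/28·log_2(3/28) + 3/14·log_2(3/14)]
H(X,Y) = 2.8818 bits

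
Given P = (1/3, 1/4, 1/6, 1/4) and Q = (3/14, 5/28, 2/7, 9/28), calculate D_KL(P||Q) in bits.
0.1136 bits

KL divergence: D_KL(P||Q) = Σ p(x) log(p(x)/q(x))

Computing term by term:
  x=0: 1/3 × log_2[(1/3)/(3/14)] = 1/3 × 0.6374 = 0.2125
  x=1: 1/4 × log_2[(1/4)/(5/28)] = 1/4 × 0.4854 = 0.1214
  x=2: 1/6 × log_2[(1/6)/(2/7)] = 1/6 × -0.7776 = -0.1296
  x=3: 1/4 × log_2[(1/4)/(9/28)] = 1/4 × -0.3626 = -0.0906

D_KL(P||Q) = 0.1136 bits

Note: KL divergence is always non-negative and equals 0 iff P = Q.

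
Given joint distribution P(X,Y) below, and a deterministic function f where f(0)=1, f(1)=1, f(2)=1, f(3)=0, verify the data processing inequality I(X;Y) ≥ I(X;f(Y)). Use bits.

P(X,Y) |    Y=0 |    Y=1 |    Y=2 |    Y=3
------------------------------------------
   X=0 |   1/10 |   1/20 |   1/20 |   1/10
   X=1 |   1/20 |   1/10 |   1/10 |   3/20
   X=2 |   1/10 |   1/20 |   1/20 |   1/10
I(X;Y) = 0.0456, I(X;f(Y)) = 0.0013, inequality holds: 0.0456 ≥ 0.0013

Data Processing Inequality: For any Markov chain X → Y → Z, we have I(X;Y) ≥ I(X;Z).

Here Z = f(Y) is a deterministic function of Y, forming X → Y → Z.

Original I(X;Y) = 0.0456 bits

After applying f:
P(X,Z) where Z=f(Y):
- P(X,Z=0) = P(X,Y=3)
- P(X,Z=1) = P(X,Y=0) + P(X,Y=1) + P(X,Y=2)

I(X;Z) = I(X;f(Y)) = 0.0013 bits

Verification: 0.0456 ≥ 0.0013 ✓

Information cannot be created by processing; the function f can only lose information about X.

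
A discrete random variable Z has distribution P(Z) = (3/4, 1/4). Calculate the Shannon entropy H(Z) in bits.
0.8113 bits

Shannon entropy is H(X) = -Σ p(x) log p(x).

For P = (3/4, 1/4):
H = -3/4 × log_2(3/4) -1/4 × log_2(1/4)
H = 0.8113 bits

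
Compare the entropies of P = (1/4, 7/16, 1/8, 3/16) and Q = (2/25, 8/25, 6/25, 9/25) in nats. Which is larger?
P

Computing entropies in nats:
H(P) = 1.2820
H(Q) = 1.2770

Distribution P has higher entropy.

Intuition: The distribution closer to uniform (more spread out) has higher entropy.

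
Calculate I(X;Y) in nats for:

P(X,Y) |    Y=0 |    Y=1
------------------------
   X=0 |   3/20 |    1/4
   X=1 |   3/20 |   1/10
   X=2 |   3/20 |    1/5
0.0162 nats

Mutual information: I(X;Y) = H(X) + H(Y) - H(X,Y)

Marginals:
P(X) = (2/5, 1/4, 7/20), H(X) = 1.0805 nats
P(Y) = (9/20, 11/20), H(Y) = 0.6881 nats

Joint entropy: H(X,Y) = 1.7524 nats

I(X;Y) = 1.0805 + 0.6881 - 1.7524 = 0.0162 nats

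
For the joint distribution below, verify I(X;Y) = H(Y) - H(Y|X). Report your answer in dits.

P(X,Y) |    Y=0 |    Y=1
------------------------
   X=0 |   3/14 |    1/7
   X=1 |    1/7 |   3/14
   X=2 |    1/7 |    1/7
I(X;Y) = 0.0062 dits

Mutual information has multiple equivalent forms:
- I(X;Y) = H(X) - H(X|Y)
- I(X;Y) = H(Y) - H(Y|X)
- I(X;Y) = H(X) + H(Y) - H(X,Y)

Computing all quantities:
H(X) = 0.4748, H(Y) = 0.3010, H(X,Y) = 0.7696
H(X|Y) = 0.4686, H(Y|X) = 0.2948

Verification:
H(X) - H(X|Y) = 0.4748 - 0.4686 = 0.0062
H(Y) - H(Y|X) = 0.3010 - 0.2948 = 0.0062
H(X) + H(Y) - H(X,Y) = 0.4748 + 0.3010 - 0.7696 = 0.0062

All forms give I(X;Y) = 0.0062 dits. ✓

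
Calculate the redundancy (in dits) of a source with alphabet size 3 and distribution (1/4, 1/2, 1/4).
0.0256 dits

Redundancy measures how far a source is from maximum entropy:
R = H_max - H(X)

Maximum entropy for 3 symbols: H_max = log_10(3) = 0.4771 dits
Actual entropy: H(X) = 0.4515 dits
Redundancy: R = 0.4771 - 0.4515 = 0.0256 dits

This redundancy represents potential for compression: the source could be compressed by 0.0256 dits per symbol.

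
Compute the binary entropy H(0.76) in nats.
0.5511 nats

The binary entropy function is:
H(p) = -p log(p) - (1-p) log(1-p)

H(0.76) = -0.76 × log_e(0.76) - 0.24 × log_e(0.24)
H(0.76) = 0.5511 nats

Note: Binary entropy is maximized at p=0.5 (H=1 bit) and minimized at p=0 or p=1 (H=0).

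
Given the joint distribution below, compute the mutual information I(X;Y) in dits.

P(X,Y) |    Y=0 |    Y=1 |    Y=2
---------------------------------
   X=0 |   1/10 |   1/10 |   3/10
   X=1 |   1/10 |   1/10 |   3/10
0.0000 dits

Mutual information: I(X;Y) = H(X) + H(Y) - H(X,Y)

Marginals:
P(X) = (1/2, 1/2), H(X) = 0.3010 dits
P(Y) = (1/5, 1/5, 3/5), H(Y) = 0.4127 dits

Joint entropy: H(X,Y) = 0.7137 dits

I(X;Y) = 0.3010 + 0.4127 - 0.7137 = 0.0000 dits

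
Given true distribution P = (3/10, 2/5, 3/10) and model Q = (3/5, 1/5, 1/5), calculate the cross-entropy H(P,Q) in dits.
0.5558 dits

Cross-entropy: H(P,Q) = -Σ p(x) log q(x)

Alternatively: H(P,Q) = H(P) + D_KL(P||Q)
H(P) = 0.4729 dits
D_KL(P||Q) = 0.0829 dits

H(P,Q) = 0.4729 + 0.0829 = 0.5558 dits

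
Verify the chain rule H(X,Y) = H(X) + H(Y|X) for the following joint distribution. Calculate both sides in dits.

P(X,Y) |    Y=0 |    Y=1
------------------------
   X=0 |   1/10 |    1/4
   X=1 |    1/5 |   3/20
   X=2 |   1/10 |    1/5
H(X,Y) = 0.7537, H(X) = 0.4760, H(Y|X) = 0.2777 (all in dits)

Chain rule: H(X,Y) = H(X) + H(Y|X)

Left side — joint entropy directly:
H(X,Y) = -Σ p(x,y) log p(x,y) = 0.7537 dits

Right side — compute H(Y|X) from the conditional distributions:
P(X) = (7/20, 7/20, 3/10), so H(X) = 0.4760 dits
H(Y|X) = Σ_x P(X=x) · H(Y|X=x):
  P(Y|X=0) = (2/7, 5/7), H(Y|X=0) = 0.2598, weight P(X=0) = 7/20
  P(Y|X=1) = (4/7, 3/7), H(Y|X=1) = 0.2966, weight P(X=1) = 7/20
  P(Y|X=2) = (1/3, 2/3), H(Y|X=2) = 0.2764, weight P(X=2) = 3/10
H(Y|X) = 0.2777 dits

H(X) + H(Y|X) = 0.4760 + 0.2777 = 0.7537 dits

Both sides equal 0.7537 dits. ✓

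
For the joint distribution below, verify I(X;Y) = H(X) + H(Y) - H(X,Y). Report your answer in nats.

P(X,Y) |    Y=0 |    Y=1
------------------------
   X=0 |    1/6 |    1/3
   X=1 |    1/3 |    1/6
I(X;Y) = 0.0566 nats

Mutual information has multiple equivalent forms:
- I(X;Y) = H(X) - H(X|Y)
- I(X;Y) = H(Y) - H(Y|X)
- I(X;Y) = H(X) + H(Y) - H(X,Y)

Computing all quantities:
H(X) = 0.6931, H(Y) = 0.6931, H(X,Y) = 1.3297
H(X|Y) = 0.6365, H(Y|X) = 0.6365

Verification:
H(X) - H(X|Y) = 0.6931 - 0.6365 = 0.0566
H(Y) - H(Y|X) = 0.6931 - 0.6365 = 0.0566
H(X) + H(Y) - H(X,Y) = 0.6931 + 0.6931 - 1.3297 = 0.0566

All forms give I(X;Y) = 0.0566 nats. ✓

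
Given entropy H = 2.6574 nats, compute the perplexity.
14.2592

Perplexity is e^H (or exp(H) for natural log).

H = 2.6574 nats
Perplexity = e^2.6574 = 14.2592

Interpretation: The model's uncertainty is equivalent to choosing uniformly among 14.3 options.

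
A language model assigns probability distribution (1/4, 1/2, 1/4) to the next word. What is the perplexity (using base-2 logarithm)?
2.8284

Perplexity is 2^H (or exp(H) for natural log).

First, H = -Σ p log p = 1.5000 bits
Perplexity = 2^1.5000 = 2.8284

Interpretation: The model's uncertainty is equivalent to choosing uniformly among 2.8 options.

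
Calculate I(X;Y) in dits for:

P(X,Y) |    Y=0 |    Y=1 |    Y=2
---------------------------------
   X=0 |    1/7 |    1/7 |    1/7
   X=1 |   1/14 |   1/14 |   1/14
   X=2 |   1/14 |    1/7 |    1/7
0.0045 dits

Mutual information: I(X;Y) = H(X) + H(Y) - H(X,Y)

Marginals:
P(X) = (3/7, 3/14, 5/14), H(X) = 0.4608 dits
P(Y) = (2/7, 5/14, 5/14), H(Y) = 0.4748 dits

Joint entropy: H(X,Y) = 0.9311 dits

I(X;Y) = 0.4608 + 0.4748 - 0.9311 = 0.0045 dits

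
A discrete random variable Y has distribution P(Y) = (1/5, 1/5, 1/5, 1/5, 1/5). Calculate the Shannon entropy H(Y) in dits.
0.6990 dits

Shannon entropy is H(X) = -Σ p(x) log p(x).

For P = (1/5, 1/5, 1/5, 1/5, 1/5):
H = -1/5 × log_10(1/5) -1/5 × log_10(1/5) -1/5 × log_10(1/5) -1/5 × log_10(1/5) -1/5 × log_10(1/5)
H = 0.6990 dits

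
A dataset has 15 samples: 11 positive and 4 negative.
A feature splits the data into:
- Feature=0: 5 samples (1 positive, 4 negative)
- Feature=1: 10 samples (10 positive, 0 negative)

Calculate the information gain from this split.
0.5960 bits

Information Gain = H(Y) - H(Y|Feature)

Before split:
P(positive) = 11/15 = 0.7333
H(Y) = 0.8366 bits

After split:
Feature=0: H = 0.7219 bits (weight = 5/15)
Feature=1: H = 0.0000 bits (weight = 10/15)
H(Y|Feature) = (5/15)×0.7219 + (10/15)×0.0000 = 0.2406 bits

Information Gain = 0.8366 - 0.2406 = 0.5960 bits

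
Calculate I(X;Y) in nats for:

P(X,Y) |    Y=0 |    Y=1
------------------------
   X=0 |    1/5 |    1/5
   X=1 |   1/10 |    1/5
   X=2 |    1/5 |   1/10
0.0340 nats

Mutual information: I(X;Y) = H(X) + H(Y) - H(X,Y)

Marginals:
P(X) = (2/5, 3/10, 3/10), H(X) = 1.0889 nats
P(Y) = (1/2, 1/2), H(Y) = 0.6931 nats

Joint entropy: H(X,Y) = 1.7481 nats

I(X;Y) = 1.0889 + 0.6931 - 1.7481 = 0.0340 nats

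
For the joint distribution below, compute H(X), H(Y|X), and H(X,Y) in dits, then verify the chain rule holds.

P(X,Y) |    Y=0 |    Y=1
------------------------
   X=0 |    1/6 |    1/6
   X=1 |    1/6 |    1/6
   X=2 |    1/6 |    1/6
H(X,Y) = 0.7782, H(X) = 0.4771, H(Y|X) = 0.3010 (all in dits)

Chain rule: H(X,Y) = H(X) + H(Y|X)

Left side — joint entropy directly:
H(X,Y) = -Σ p(x,y) log p(x,y) = 0.7782 dits

Right side — compute H(Y|X) from the conditional distributions:
P(X) = (1/3, 1/3, 1/3), so H(X) = 0.4771 dits
H(Y|X) = Σ_x P(X=x) · H(Y|X=x):
  P(Y|X=0) = (1/2, 1/2), H(Y|X=0) = 0.3010, weight P(X=0) = 1/3
  P(Y|X=1) = (1/2, 1/2), H(Y|X=1) = 0.3010, weight P(X=1) = 1/3
  P(Y|X=2) = (1/2, 1/2), H(Y|X=2) = 0.3010, weight P(X=2) = 1/3
H(Y|X) = 0.3010 dits

H(X) + H(Y|X) = 0.4771 + 0.3010 = 0.7782 dits

Both sides equal 0.7782 dits. ✓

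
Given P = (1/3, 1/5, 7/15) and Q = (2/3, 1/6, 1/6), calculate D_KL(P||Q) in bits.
0.4125 bits

KL divergence: D_KL(P||Q) = Σ p(x) log(p(x)/q(x))

Computing term by term:
  x=0: 1/3 × log_2[(1/3)/(2/3)] = 1/3 × -1.0000 = -0.3333
  x=1: 1/5 × log_2[(1/5)/(1/6)] = 1/5 × 0.2630 = 0.0526
  x=2: 7/15 × log_2[(7/15)/(1/6)] = 7/15 × 1.4854 = 0.6932

D_KL(P||Q) = 0.4125 bits

Note: KL divergence is always non-negative and equals 0 iff P = Q.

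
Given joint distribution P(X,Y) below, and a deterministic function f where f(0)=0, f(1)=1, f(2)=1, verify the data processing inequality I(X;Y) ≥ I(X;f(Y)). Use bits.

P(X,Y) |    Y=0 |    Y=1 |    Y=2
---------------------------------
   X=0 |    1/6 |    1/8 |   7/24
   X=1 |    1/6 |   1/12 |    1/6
I(X;Y) = 0.0108, I(X;f(Y)) = 0.0102, inequality holds: 0.0108 ≥ 0.0102

Data Processing Inequality: For any Markov chain X → Y → Z, we have I(X;Y) ≥ I(X;Z).

Here Z = f(Y) is a deterministic function of Y, forming X → Y → Z.

Original I(X;Y) = 0.0108 bits

After applying f:
P(X,Z) where Z=f(Y):
- P(X,Z=0) = P(X,Y=0)
- P(X,Z=1) = P(X,Y=1) + P(X,Y=2)

I(X;Z) = I(X;f(Y)) = 0.0102 bits

Verification: 0.0108 ≥ 0.0102 ✓

Information cannot be created by processing; the function f can only lose information about X.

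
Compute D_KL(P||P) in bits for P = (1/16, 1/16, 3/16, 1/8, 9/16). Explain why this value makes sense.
0.0000 bits

KL divergence satisfies the Gibbs inequality: D_KL(P||Q) ≥ 0 for all distributions P, Q.

D_KL(P||Q) = Σ p(x) log(p(x)/q(x))
Each term is p(x) × log_2(p(x)/p(x)) = p(x) × log_2(1) = 0, so the sum is 0.
D_KL(P||Q) = 0.0000 bits

When P = Q, the KL divergence is exactly 0, as there is no 'divergence' between identical distributions.

This non-negativity is a fundamental property: relative entropy cannot be negative because it measures how different Q is from P.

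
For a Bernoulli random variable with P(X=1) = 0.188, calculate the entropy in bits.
0.6973 bits

The binary entropy function is:
H(p) = -p log(p) - (1-p) log(1-p)

H(0.188) = -0.188 × log_2(0.188) - 0.812 × log_2(0.812)
H(0.188) = 0.6973 bits

Note: Binary entropy is maximized at p=0.5 (H=1 bit) and minimized at p=0 or p=1 (H=0).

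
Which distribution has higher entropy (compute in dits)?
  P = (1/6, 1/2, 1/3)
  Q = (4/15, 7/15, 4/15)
Q

Computing entropies in dits:
H(P) = 0.4392
H(Q) = 0.4606

Distribution Q has higher entropy.

Intuition: The distribution closer to uniform (more spread out) has higher entropy.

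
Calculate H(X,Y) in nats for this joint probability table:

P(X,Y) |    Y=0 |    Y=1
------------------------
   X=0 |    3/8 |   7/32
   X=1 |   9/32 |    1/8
1.3170 nats

Joint entropy is H(X,Y) = -Σ_{x,y} p(x,y) log p(x,y).

Summing over all non-zero entries:
H(X,Y) = -[3/8·log_e(3/8) + 7/32·log_e(7/32) + 9/32·log_e(9/32) + 1/8·log_e(1/8)]
H(X,Y) = 1.3170 nats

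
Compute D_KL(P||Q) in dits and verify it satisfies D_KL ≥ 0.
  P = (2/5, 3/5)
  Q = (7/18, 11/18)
0.0001 dits

KL divergence satisfies the Gibbs inequality: D_KL(P||Q) ≥ 0 for all distributions P, Q.

D_KL(P||Q) = Σ p(x) log(p(x)/q(x))
Term by term:
  x=0: 2/5 × log_10[(2/5)/(7/18)] = 0.0049
  x=1: 3/5 × log_10[(3/5)/(11/18)] = -0.0048
D_KL(P||Q) = 0.0001 dits

D_KL(P||Q) = 0.0001 ≥ 0 ✓

This non-negativity is a fundamental property: relative entropy cannot be negative because it measures how different Q is from P.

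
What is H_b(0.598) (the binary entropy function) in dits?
0.2926 dits

The binary entropy function is:
H(p) = -p log(p) - (1-p) log(1-p)

H(0.598) = -0.598 × log_10(0.598) - 0.402 × log_10(0.402)
H(0.598) = 0.2926 dits

Note: Binary entropy is maximized at p=0.5 (H=1 bit) and minimized at p=0 or p=1 (H=0).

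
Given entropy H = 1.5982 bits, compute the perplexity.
3.0277

Perplexity is 2^H (or exp(H) for natural log).

H = 1.5982 bits
Perplexity = 2^1.5982 = 3.0277

Interpretation: The model's uncertainty is equivalent to choosing uniformly among 3.0 options.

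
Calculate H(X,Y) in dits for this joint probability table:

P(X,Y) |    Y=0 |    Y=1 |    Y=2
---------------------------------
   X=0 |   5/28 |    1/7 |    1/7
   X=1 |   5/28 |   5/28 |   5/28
0.7759 dits

Joint entropy is H(X,Y) = -Σ_{x,y} p(x,y) log p(x,y).

Summing over all non-zero entries:
H(X,Y) = -[5/28·log_10(5/28) + 1/7·log_10(1/7) + 1/7·log_10(1/7) + 5/28·log_10(5/28) + 5/28·log_10(5/28) + 5/28·log_10(5/28)]
H(X,Y) = 0.7759 dits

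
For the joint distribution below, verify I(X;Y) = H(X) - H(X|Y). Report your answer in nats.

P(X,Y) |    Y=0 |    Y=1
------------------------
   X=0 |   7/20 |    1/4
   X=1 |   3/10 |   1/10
I(X;Y) = 0.0150 nats

Mutual information has multiple equivalent forms:
- I(X;Y) = H(X) - H(X|Y)
- I(X;Y) = H(Y) - H(Y|X)
- I(X;Y) = H(X) + H(Y) - H(X,Y)

Computing all quantities:
H(X) = 0.6730, H(Y) = 0.6474, H(X,Y) = 1.3055
H(X|Y) = 0.6580, H(Y|X) = 0.6325

Verification:
H(X) - H(X|Y) = 0.6730 - 0.6580 = 0.0150
H(Y) - H(Y|X) = 0.6474 - 0.6325 = 0.0150
H(X) + H(Y) - H(X,Y) = 0.6730 + 0.6474 - 1.3055 = 0.0150

All forms give I(X;Y) = 0.0150 nats. ✓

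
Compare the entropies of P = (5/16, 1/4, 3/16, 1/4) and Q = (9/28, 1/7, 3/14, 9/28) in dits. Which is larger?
P

Computing entropies in dits:
H(P) = 0.5952
H(Q) = 0.5810

Distribution P has higher entropy.

Intuition: The distribution closer to uniform (more spread out) has higher entropy.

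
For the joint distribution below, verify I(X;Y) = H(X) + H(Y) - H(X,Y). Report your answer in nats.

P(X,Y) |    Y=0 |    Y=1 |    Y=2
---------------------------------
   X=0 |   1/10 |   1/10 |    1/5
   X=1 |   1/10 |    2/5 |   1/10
I(X;Y) = 0.0932 nats

Mutual information has multiple equivalent forms:
- I(X;Y) = H(X) - H(X|Y)
- I(X;Y) = H(Y) - H(Y|X)
- I(X;Y) = H(X) + H(Y) - H(X,Y)

Computing all quantities:
H(X) = 0.6730, H(Y) = 1.0297, H(X,Y) = 1.6094
H(X|Y) = 0.5798, H(Y|X) = 0.9364

Verification:
H(X) - H(X|Y) = 0.6730 - 0.5798 = 0.0932
H(Y) - H(Y|X) = 1.0297 - 0.9364 = 0.0932
H(X) + H(Y) - H(X,Y) = 0.6730 + 1.0297 - 1.6094 = 0.0932

All forms give I(X;Y) = 0.0932 nats. ✓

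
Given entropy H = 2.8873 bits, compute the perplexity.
7.3988

Perplexity is 2^H (or exp(H) for natural log).

H = 2.8873 bits
Perplexity = 2^2.8873 = 7.3988

Interpretation: The model's uncertainty is equivalent to choosing uniformly among 7.4 options.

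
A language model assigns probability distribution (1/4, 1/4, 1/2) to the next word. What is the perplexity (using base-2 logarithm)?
2.8284

Perplexity is 2^H (or exp(H) for natural log).

First, H = -Σ p log p = 1.5000 bits
Perplexity = 2^1.5000 = 2.8284

Interpretation: The model's uncertainty is equivalent to choosing uniformly among 2.8 options.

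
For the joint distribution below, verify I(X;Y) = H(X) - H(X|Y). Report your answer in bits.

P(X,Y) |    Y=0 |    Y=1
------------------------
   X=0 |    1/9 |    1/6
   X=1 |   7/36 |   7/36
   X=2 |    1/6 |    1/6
I(X;Y) = 0.0058 bits

Mutual information has multiple equivalent forms:
- I(X;Y) = H(X) - H(X|Y)
- I(X;Y) = H(Y) - H(Y|X)
- I(X;Y) = H(X) + H(Y) - H(X,Y)

Computing all quantities:
H(X) = 1.5715, H(Y) = 0.9978, H(X,Y) = 2.5635
H(X|Y) = 1.5657, H(Y|X) = 0.9919

Verification:
H(X) - H(X|Y) = 1.5715 - 1.5657 = 0.0058
H(Y) - H(Y|X) = 0.9978 - 0.9919 = 0.0058
H(X) + H(Y) - H(X,Y) = 1.5715 + 0.9978 - 2.5635 = 0.0058

All forms give I(X;Y) = 0.0058 bits. ✓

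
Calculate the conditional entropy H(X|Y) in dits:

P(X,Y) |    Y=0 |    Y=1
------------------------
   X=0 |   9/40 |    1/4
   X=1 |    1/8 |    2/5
0.2872 dits

Using the chain rule: H(X|Y) = H(X,Y) - H(Y)

First, compute H(X,Y) = 0.5683 dits

Marginal P(Y) = (7/20, 13/20)
H(Y) = 0.2812 dits

H(X|Y) = H(X,Y) - H(Y) = 0.5683 - 0.2812 = 0.2872 dits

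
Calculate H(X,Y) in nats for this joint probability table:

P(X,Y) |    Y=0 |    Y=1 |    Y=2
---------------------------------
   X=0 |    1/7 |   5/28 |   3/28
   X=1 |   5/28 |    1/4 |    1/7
1.7571 nats

Joint entropy is H(X,Y) = -Σ_{x,y} p(x,y) log p(x,y).

Summing over all non-zero entries:
H(X,Y) = -[1/7·log_e(1/7) + 5/28·log_e(5/28) + 3/28·log_e(3/28) + 5/28·log_e(5/28) + 1/4·log_e(1/4) + 1/7·log_e(1/7)]
H(X,Y) = 1.7571 nats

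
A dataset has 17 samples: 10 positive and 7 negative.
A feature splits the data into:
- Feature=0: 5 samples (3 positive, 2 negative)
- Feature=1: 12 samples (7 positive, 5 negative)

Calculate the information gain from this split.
0.0002 bits

Information Gain = H(Y) - H(Y|Feature)

Before split:
P(positive) = 10/17 = 0.5882
H(Y) = 0.9774 bits

After split:
Feature=0: H = 0.9710 bits (weight = 5/17)
Feature=1: H = 0.9799 bits (weight = 12/17)
H(Y|Feature) = (5/17)×0.9710 + (12/17)×0.9799 = 0.9772 bits

Information Gain = 0.9774 - 0.9772 = 0.0002 bits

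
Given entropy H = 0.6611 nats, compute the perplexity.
1.9369

Perplexity is e^H (or exp(H) for natural log).

H = 0.6611 nats
Perplexity = e^0.6611 = 1.9369

Interpretation: The model's uncertainty is equivalent to choosing uniformly among 1.9 options.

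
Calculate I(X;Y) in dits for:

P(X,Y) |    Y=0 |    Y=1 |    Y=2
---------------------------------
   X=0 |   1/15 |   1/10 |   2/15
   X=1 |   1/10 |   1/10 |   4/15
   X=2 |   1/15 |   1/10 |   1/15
0.0126 dits

Mutual information: I(X;Y) = H(X) + H(Y) - H(X,Y)

Marginals:
P(X) = (3/10, 7/15, 7/30), H(X) = 0.4588 dits
P(Y) = (7/30, 3/10, 7/15), H(Y) = 0.4588 dits

Joint entropy: H(X,Y) = 0.9050 dits

I(X;Y) = 0.4588 + 0.4588 - 0.9050 = 0.0126 dits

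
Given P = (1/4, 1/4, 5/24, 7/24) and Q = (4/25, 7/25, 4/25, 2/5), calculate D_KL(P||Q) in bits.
0.0665 bits

KL divergence: D_KL(P||Q) = Σ p(x) log(p(x)/q(x))

Computing term by term:
  x=0: 1/4 × log_2[(1/4)/(4/25)] = 1/4 × 0.6439 = 0.1610
  x=1: 1/4 × log_2[(1/4)/(7/25)] = 1/4 × -0.1635 = -0.0409
  x=2: 5/24 × log_2[(5/24)/(4/25)] = 5/24 × 0.3808 = 0.0793
  x=3: 7/24 × log_2[(7/24)/(2/5)] = 7/24 × -0.4557 = -0.1329

D_KL(P||Q) = 0.0665 bits

Note: KL divergence is always non-negative and equals 0 iff P = Q.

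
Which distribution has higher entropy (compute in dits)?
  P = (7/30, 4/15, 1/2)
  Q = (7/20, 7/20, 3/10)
Q

Computing entropies in dits:
H(P) = 0.4511
H(Q) = 0.4760

Distribution Q has higher entropy.

Intuition: The distribution closer to uniform (more spread out) has higher entropy.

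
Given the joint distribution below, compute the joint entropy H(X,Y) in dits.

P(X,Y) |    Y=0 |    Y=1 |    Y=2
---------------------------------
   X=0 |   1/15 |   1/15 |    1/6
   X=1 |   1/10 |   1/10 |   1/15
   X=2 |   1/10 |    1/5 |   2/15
0.9214 dits

Joint entropy is H(X,Y) = -Σ_{x,y} p(x,y) log p(x,y).

Summing over all non-zero entries:
H(X,Y) = -[1/15·log_10(1/15) + 1/15·log_10(1/15) + 1/6·log_10(1/6) + 1/10·log_10(1/10) + 1/10·log_10(1/10) + 1/15·log_10(1/15) + 1/10·log_10(1/10) + 1/5·log_10(1/5) + 2/15·log_10(2/15)]
H(X,Y) = 0.9214 dits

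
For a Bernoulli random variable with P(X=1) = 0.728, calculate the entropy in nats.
0.5852 nats

The binary entropy function is:
H(p) = -p log(p) - (1-p) log(1-p)

H(0.728) = -0.728 × log_e(0.728) - 0.272 × log_e(0.272)
H(0.728) = 0.5852 nats

Note: Binary entropy is maximized at p=0.5 (H=1 bit) and minimized at p=0 or p=1 (H=0).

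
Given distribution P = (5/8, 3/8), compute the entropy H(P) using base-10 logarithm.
0.2873 dits

Shannon entropy is H(X) = -Σ p(x) log p(x).

For P = (5/8, 3/8):
H = -5/8 × log_10(5/8) -3/8 × log_10(3/8)
H = 0.2873 dits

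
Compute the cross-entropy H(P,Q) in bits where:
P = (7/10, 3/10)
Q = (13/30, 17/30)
1.0903 bits

Cross-entropy: H(P,Q) = -Σ p(x) log q(x)

Alternatively: H(P,Q) = H(P) + D_KL(P||Q)
H(P) = 0.8813 bits
D_KL(P||Q) = 0.2091 bits

H(P,Q) = 0.8813 + 0.2091 = 1.0903 bits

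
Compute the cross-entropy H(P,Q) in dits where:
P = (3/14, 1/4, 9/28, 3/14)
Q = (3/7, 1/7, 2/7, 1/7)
0.6461 dits

Cross-entropy: H(P,Q) = -Σ p(x) log q(x)

Alternatively: H(P,Q) = H(P) + D_KL(P||Q)
H(P) = 0.5957 dits
D_KL(P||Q) = 0.0504 dits

H(P,Q) = 0.5957 + 0.0504 = 0.6461 dits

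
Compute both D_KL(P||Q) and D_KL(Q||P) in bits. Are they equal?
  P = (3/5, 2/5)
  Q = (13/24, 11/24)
D_KL(P||Q) = 0.0100, D_KL(Q||P) = 0.0101

KL divergence is not symmetric: D_KL(P||Q) ≠ D_KL(Q||P) in general.

D_KL(P||Q) = 0.0100 bits
D_KL(Q||P) = 0.0101 bits

No, they are not equal!

This asymmetry is why KL divergence is not a true distance metric.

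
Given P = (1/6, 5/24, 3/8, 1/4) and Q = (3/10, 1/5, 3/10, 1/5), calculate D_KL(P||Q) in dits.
0.0217 dits

KL divergence: D_KL(P||Q) = Σ p(x) log(p(x)/q(x))

Computing term by term:
  x=0: 1/6 × log_10[(1/6)/(3/10)] = 1/6 × -0.2553 = -0.0425
  x=1: 5/24 × log_10[(5/24)/(1/5)] = 5/24 × 0.0177 = 0.0037
  x=2: 3/8 × log_10[(3/8)/(3/10)] = 3/8 × 0.0969 = 0.0363
  x=3: 1/4 × log_10[(1/4)/(1/5)] = 1/4 × 0.0969 = 0.0242

D_KL(P||Q) = 0.0217 dits

Note: KL divergence is always non-negative and equals 0 iff P = Q.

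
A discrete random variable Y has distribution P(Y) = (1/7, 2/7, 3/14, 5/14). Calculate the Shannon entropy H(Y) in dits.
0.5792 dits

Shannon entropy is H(X) = -Σ p(x) log p(x).

For P = (1/7, 2/7, 3/14, 5/14):
H = -1/7 × log_10(1/7) -2/7 × log_10(2/7) -3/14 × log_10(3/14) -5/14 × log_10(5/14)
H = 0.5792 dits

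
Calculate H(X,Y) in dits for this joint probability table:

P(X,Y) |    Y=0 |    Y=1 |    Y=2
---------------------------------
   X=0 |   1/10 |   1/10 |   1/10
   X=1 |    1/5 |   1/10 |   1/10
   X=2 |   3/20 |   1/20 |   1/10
0.9284 dits

Joint entropy is H(X,Y) = -Σ_{x,y} p(x,y) log p(x,y).

Summing over all non-zero entries:
H(X,Y) = -[1/10·log_10(1/10) + 1/10·log_10(1/10) + 1/10·log_10(1/10) + 1/5·log_10(1/5) + 1/10·log_10(1/10) + 1/10·log_10(1/10) + 3/20·log_10(3/20) + 1/20·log_10(1/20) + 1/10·log_10(1/10)]
H(X,Y) = 0.9284 dits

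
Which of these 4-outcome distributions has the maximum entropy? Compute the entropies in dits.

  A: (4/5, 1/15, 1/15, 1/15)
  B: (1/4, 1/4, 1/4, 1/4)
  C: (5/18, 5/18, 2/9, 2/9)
B

For a discrete distribution over n outcomes, entropy is maximized by the uniform distribution.

Computing entropies:
H(A) = 0.3127 dits
H(B) = 0.6021 dits
H(C) = 0.5994 dits

The uniform distribution (where all probabilities equal 1/4) achieves the maximum entropy of log_10(4) = 0.6021 dits.

Distribution B has the highest entropy.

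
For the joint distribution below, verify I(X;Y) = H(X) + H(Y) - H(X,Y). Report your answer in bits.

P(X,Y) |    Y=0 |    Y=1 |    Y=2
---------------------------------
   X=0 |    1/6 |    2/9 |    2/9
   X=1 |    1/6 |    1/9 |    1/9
I(X;Y) = 0.0185 bits

Mutual information has multiple equivalent forms:
- I(X;Y) = H(X) - H(X|Y)
- I(X;Y) = H(Y) - H(Y|X)
- I(X;Y) = H(X) + H(Y) - H(X,Y)

Computing all quantities:
H(X) = 0.9641, H(Y) = 1.5850, H(X,Y) = 2.5305
H(X|Y) = 0.9455, H(Y|X) = 1.5664

Verification:
H(X) - H(X|Y) = 0.9641 - 0.9455 = 0.0185
H(Y) - H(Y|X) = 1.5850 - 1.5664 = 0.0185
H(X) + H(Y) - H(X,Y) = 0.9641 + 1.5850 - 2.5305 = 0.0185

All forms give I(X;Y) = 0.0185 bits. ✓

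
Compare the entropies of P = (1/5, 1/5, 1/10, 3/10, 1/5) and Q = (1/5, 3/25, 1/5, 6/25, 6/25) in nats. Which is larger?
Q

Computing entropies in nats:
H(P) = 1.5571
H(Q) = 1.5832

Distribution Q has higher entropy.

Intuition: The distribution closer to uniform (more spread out) has higher entropy.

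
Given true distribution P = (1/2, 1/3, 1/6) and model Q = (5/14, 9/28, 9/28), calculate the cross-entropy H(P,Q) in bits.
1.5614 bits

Cross-entropy: H(P,Q) = -Σ p(x) log q(x)

Alternatively: H(P,Q) = H(P) + D_KL(P||Q)
H(P) = 1.4591 bits
D_KL(P||Q) = 0.1023 bits

H(P,Q) = 1.4591 + 0.1023 = 1.5614 bits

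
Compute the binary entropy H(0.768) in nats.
0.5417 nats

The binary entropy function is:
H(p) = -p log(p) - (1-p) log(1-p)

H(0.768) = -0.768 × log_e(0.768) - 0.232 × log_e(0.232)
H(0.768) = 0.5417 nats

Note: Binary entropy is maximized at p=0.5 (H=1 bit) and minimized at p=0 or p=1 (H=0).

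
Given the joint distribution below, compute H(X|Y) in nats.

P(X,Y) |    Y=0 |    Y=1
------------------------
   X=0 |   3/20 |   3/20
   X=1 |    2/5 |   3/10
0.6087 nats

Using the chain rule: H(X|Y) = H(X,Y) - H(Y)

First, compute H(X,Y) = 1.2968 nats

Marginal P(Y) = (11/20, 9/20)
H(Y) = 0.6881 nats

H(X|Y) = H(X,Y) - H(Y) = 1.2968 - 0.6881 = 0.6087 nats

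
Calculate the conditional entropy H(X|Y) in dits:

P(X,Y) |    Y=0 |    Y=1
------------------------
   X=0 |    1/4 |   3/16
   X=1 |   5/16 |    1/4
0.2976 dits

Using the chain rule: H(X|Y) = H(X,Y) - H(Y)

First, compute H(X,Y) = 0.5952 dits

Marginal P(Y) = (9/16, 7/16)
H(Y) = 0.2976 dits

H(X|Y) = H(X,Y) - H(Y) = 0.5952 - 0.2976 = 0.2976 dits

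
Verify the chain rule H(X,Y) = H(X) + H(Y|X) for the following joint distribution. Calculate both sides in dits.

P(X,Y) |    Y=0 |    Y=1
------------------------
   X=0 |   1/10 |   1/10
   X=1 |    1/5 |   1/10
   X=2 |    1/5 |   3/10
H(X,Y) = 0.7365, H(X) = 0.4472, H(Y|X) = 0.2893 (all in dits)

Chain rule: H(X,Y) = H(X) + H(Y|X)

Left side — joint entropy directly:
H(X,Y) = -Σ p(x,y) log p(x,y) = 0.7365 dits

Right side — compute H(Y|X) from the conditional distributions:
P(X) = (1/5, 3/10, 1/2), so H(X) = 0.4472 dits
H(Y|X) = Σ_x P(X=x) · H(Y|X=x):
  P(Y|X=0) = (1/2, 1/2), H(Y|X=0) = 0.3010, weight P(X=0) = 1/5
  P(Y|X=1) = (2/3, 1/3), H(Y|X=1) = 0.2764, weight P(X=1) = 3/10
  P(Y|X=2) = (2/5, 3/5), H(Y|X=2) = 0.2923, weight P(X=2) = 1/2
H(Y|X) = 0.2893 dits

H(X) + H(Y|X) = 0.4472 + 0.2893 = 0.7365 dits

Both sides equal 0.7365 dits. ✓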